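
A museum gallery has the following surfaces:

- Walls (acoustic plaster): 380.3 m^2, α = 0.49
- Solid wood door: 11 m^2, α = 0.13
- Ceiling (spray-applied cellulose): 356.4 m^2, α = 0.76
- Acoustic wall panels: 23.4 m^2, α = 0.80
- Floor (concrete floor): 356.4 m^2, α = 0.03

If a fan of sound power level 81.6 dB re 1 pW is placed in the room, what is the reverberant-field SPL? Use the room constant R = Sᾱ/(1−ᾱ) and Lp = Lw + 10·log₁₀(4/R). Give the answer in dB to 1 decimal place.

58.3 dB

Σ(Sᵢαᵢ) = 380.3·0.49 + 11·0.13 + 356.4·0.76 + 23.4·0.80 + 356.4·0.03 = 488.053; total area S = 1127.5 m^2.
ᾱ = 0.4329, so room constant R = A/(1−ᾱ) = 860.612 m^2.
Lp = Lw + 10 log₁₀(4/R) = 81.6 -23.33 = 58.3 dB.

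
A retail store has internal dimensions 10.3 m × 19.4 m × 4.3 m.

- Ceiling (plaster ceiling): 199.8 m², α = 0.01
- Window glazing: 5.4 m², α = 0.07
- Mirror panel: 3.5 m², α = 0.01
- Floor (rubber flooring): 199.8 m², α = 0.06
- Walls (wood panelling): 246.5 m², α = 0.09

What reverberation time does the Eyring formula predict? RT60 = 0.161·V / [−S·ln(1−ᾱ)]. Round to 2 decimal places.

S = Σ Sᵢ = 655.0 m².
Absorption A = 199.8×0.01 + 5.4×0.07 + 3.5×0.01 + 199.8×0.06 + 246.5×0.09 = 36.584 sabins.
ᾱ = 36.584 / 655.0 = 0.0559.
−S·ln(1−ᾱ) = −655.0 × ln(1 − 0.0559) = 37.678.
V = 10.3 × 19.4 × 4.3 = 859.226 m³.
T = 0.161·V/[−S·ln(1−ᾱ)] = 0.161·859.226/37.678 = 3.67 s.

3.67 sec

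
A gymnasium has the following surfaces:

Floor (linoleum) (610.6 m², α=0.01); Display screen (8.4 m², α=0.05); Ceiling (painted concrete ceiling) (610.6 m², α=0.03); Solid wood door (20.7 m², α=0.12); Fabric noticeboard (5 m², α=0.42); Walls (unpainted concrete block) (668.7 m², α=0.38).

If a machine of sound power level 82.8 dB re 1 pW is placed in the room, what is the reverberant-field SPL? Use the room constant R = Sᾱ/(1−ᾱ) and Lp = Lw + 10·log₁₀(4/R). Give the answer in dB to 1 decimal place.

63.6 dB

Σ(Sᵢαᵢ) = 610.6×0.01 + 8.4×0.05 + 610.6×0.03 + 20.7×0.12 + 5×0.42 + 668.7×0.38 = 283.534; total area S = 1924.0 m².
ᾱ = 283.534/1924.0 = 0.1474; R = Sᾱ/(1−ᾱ) = 283.534/(1−0.1474) = 332.552 m².
Lp = 82.8 + 10·log₁₀(4/332.552) = 82.8 + (-19.20) = 63.6 dB.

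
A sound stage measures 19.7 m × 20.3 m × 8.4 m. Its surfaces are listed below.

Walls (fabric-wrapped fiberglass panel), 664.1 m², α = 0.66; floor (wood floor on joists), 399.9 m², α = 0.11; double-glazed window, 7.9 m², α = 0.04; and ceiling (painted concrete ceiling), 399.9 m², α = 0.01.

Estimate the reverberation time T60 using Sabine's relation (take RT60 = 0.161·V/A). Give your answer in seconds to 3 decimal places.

Summing Sᵢαᵢ: 438.306 + 43.989 + 0.316 + 3.999 → A = 486.610 sabins.
V = 19.7·20.3·8.4 = 3359.244 m³.
RT60 = 0.161 · V / A = 0.161 × 3359.244 / 486.610 = 1.111 s.

1.111 s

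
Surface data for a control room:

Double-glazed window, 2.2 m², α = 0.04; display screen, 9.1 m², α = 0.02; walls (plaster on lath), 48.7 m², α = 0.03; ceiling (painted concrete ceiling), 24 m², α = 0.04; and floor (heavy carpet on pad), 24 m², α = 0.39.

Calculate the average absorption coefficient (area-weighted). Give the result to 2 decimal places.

Total surface area S = 108.0 m².
Weighted sum Σ Sα = 12.051.
ᾱ = 12.051 / 108.0 = 0.11.

0.11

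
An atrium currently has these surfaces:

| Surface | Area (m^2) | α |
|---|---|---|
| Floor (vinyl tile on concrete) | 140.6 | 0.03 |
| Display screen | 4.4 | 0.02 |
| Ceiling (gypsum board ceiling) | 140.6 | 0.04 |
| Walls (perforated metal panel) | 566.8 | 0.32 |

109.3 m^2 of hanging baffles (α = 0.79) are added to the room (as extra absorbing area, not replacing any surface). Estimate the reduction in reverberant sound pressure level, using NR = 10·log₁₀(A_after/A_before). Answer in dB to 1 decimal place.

1.6 dB

Total absorption A_before = 140.6·0.03 + 4.4·0.02 + 140.6·0.04 + 566.8·0.32
  = 4.218 + 0.088 + 5.624 + 181.376 = 191.306 m^2 sabins.
Added absorption = 109.3 × 0.79 = 86.347 sabins.
New total A_after = 277.653 sabins.
Reduction = 10 log₁₀(A_after/A_before) = 10 log₁₀(1.4514) = 1.6 dB.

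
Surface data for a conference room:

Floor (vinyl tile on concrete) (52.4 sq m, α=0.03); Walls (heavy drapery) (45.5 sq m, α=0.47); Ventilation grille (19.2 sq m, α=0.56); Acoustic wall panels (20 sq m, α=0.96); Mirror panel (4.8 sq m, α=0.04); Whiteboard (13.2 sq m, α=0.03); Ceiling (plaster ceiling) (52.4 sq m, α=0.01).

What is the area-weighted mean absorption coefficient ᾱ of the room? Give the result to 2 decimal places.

Total surface area S = 207.5 sq m.
A = 52.4×0.03 + 45.5×0.47 + 19.2×0.56 + 20×0.96 + 4.8×0.04 + 13.2×0.03 + 52.4×0.01 = 54.021 sabins.
ᾱ = A/S = 0.26.

0.26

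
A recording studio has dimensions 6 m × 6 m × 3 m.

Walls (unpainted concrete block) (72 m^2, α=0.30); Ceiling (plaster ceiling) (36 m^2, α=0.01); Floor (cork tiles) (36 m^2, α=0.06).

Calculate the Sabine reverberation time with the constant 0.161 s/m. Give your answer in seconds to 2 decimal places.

Equivalent absorption area: A = 72·0.30 + 36·0.01 + 36·0.06 = 24.120 m^2.
Volume V = 6 × 6 × 3 = 108 m³.
RT60 = 0.161 · V / A = 0.161 × 108 / 24.120 = 0.72 s.

0.72 sec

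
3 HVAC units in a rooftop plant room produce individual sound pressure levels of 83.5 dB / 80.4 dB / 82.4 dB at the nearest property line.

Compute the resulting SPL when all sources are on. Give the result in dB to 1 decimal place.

Sum in the linear (power) domain: Σ 10^(Lᵢ/10) = 10^(83.5/10) + 10^(80.4/10) + 10^(82.4/10) = 5.073e+08.
L_total = 10·log₁₀(5.073e+08) = 87.1 dB.

87.1 dB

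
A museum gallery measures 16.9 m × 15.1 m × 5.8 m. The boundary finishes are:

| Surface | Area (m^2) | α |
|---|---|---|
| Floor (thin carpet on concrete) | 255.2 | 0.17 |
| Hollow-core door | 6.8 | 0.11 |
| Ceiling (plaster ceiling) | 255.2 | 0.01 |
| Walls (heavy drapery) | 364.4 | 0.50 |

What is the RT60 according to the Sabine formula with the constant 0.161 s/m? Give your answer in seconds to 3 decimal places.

A = Σ Sᵢαᵢ = 255.2·0.17 + 6.8·0.11 + 255.2·0.01 + 364.4·0.50 = 228.884 sabins.
Volume V = 16.9 × 15.1 × 5.8 = 1480.102 m³.
T = 0.161 V/A = 0.161·1480.102/228.884 = 1.041 s.

1.041 s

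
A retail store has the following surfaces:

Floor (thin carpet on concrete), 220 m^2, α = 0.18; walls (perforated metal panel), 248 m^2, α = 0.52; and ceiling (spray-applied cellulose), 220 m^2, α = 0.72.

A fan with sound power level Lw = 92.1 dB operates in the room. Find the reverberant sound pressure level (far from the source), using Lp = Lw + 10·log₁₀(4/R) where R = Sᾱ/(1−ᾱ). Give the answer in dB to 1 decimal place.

70.2 dB

A = 326.960 sabins; S = 688.0 m^2.
ᾱ = 0.4752, so room constant R = A/(1−ᾱ) = 623.018 m^2.
Lp = 92.1 + 10·log₁₀(4/623.018) = 92.1 + (-21.92) = 70.2 dB.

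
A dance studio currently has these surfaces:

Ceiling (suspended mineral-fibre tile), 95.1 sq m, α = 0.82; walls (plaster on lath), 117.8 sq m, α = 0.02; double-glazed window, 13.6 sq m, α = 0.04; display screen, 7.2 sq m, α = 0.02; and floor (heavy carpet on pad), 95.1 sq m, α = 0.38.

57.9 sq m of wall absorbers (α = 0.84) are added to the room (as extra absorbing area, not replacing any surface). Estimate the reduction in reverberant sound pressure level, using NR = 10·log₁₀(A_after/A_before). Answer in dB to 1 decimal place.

Summing Sᵢαᵢ: 77.982 + 2.356 + 0.544 + 0.144 + 36.138 → A_before = 117.164 sabins.
Treatment contributes 57.9·0.84 = 48.636 sabins.
A_after = 117.164 + 48.636 = 165.800 sabins.
Reduction = 10 log₁₀(A_after/A_before) = 10 log₁₀(1.4151) = 1.5 dB.

1.5 dB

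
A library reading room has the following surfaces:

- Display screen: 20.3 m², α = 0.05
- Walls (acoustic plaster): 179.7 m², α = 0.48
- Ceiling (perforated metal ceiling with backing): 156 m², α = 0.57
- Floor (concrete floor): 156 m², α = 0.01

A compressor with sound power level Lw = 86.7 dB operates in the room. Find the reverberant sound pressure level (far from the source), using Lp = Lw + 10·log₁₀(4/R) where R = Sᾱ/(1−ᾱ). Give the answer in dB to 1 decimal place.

A = 177.751 sabins; S = 512.0 m².
ᾱ = 0.3472, so room constant R = A/(1−ᾱ) = 272.290 m².
Lp = Lw + 10 log₁₀(4/R) = 86.7 -18.33 = 68.4 dB.

68.4 dB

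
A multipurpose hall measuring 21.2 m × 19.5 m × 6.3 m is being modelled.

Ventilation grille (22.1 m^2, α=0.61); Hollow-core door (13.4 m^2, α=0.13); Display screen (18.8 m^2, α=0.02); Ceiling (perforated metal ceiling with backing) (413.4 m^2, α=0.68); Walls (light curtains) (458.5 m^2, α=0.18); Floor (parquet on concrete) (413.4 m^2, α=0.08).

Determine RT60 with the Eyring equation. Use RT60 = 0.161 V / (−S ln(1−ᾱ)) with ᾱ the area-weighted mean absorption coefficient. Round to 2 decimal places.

Total surface area S = 22.1 + 13.4 + 18.8 + 413.4 + 458.5 + 413.4 = 1339.6 m^2.
Absorption A = 22.1×0.61 + 13.4×0.13 + 18.8×0.02 + 413.4×0.68 + 458.5×0.18 + 413.4×0.08 = 412.313 sabins.
Mean coefficient ᾱ = A/S = 0.3078.
−S·ln(1−ᾱ) = −1339.6 × ln(1 − 0.3078) = 492.813.
V = 21.2 × 19.5 × 6.3 = 2604.42 m³.
T = 0.161·V/[−S·ln(1−ᾱ)] = 0.161·2604.42/492.813 = 0.85 s.

0.85 s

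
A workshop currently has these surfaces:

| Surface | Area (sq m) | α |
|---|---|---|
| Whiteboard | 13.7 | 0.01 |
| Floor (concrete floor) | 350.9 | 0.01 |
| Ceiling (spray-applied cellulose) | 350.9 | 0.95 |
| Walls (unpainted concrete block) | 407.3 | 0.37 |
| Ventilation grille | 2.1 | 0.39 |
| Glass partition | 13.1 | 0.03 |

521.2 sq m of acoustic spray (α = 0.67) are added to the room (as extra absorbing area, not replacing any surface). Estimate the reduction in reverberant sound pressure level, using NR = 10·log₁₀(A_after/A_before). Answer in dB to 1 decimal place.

Equivalent absorption area: A_before = 13.7*0.01 + 350.9*0.01 + 350.9*0.95 + 407.3*0.37 + 2.1*0.39 + 13.1*0.03 = 488.914 sq m.
Treatment contributes 521.2·0.67 = 349.204 sabins.
A_after = 488.914 + 349.204 = 838.118 sabins.
NR = 10·log₁₀(838.118/488.914) = 2.3 dB.

2.3 dB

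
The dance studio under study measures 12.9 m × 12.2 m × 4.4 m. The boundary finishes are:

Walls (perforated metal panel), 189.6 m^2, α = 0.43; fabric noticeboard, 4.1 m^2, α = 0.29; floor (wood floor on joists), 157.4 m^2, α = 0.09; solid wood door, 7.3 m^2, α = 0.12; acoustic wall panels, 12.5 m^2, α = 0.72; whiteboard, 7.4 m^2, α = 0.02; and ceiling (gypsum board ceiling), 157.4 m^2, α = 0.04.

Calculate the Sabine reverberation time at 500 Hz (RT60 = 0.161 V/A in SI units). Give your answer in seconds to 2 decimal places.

0.98 s

Total absorption A = 189.6·0.43 + 4.1·0.29 + 157.4·0.09 + 7.3·0.12 + 12.5·0.72 + 7.4·0.02 + 157.4·0.04
  = 81.528 + 1.189 + 14.166 + 0.876 + 9.000 + 0.148 + 6.296 = 113.203 m^2 sabins.
V = 12.9·12.2·4.4 = 692.472 m³.
Sabine: RT60 = 0.161 × 692.472 / 113.203 = 0.98 s.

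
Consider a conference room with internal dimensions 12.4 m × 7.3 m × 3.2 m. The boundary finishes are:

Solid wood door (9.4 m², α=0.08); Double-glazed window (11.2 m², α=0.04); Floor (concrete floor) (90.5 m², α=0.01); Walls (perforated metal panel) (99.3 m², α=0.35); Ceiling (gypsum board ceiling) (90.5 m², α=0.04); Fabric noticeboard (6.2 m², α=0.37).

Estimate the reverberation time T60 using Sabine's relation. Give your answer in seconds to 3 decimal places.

A = Σ Sᵢαᵢ = 9.4·0.08 + 11.2·0.04 + 90.5·0.01 + 99.3·0.35 + 90.5·0.04 + 6.2·0.37 = 42.774 sabins.
Room volume: 289.664 m³.
RT60 = 0.161 · V / A = 0.161 × 289.664 / 42.774 = 1.090 s.

1.090 seconds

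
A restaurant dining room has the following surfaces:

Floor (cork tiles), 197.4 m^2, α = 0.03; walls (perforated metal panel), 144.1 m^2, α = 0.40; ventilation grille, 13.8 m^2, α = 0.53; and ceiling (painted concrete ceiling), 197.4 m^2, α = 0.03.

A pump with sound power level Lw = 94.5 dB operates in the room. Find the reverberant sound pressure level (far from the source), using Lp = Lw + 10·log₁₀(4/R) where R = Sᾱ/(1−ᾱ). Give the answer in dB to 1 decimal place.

Σ(Sᵢαᵢ) = 197.4·0.03 + 144.1·0.40 + 13.8·0.53 + 197.4·0.03 = 76.798; total area S = 552.7 m^2.
ᾱ = 76.798/552.7 = 0.1390; R = Sᾱ/(1−ᾱ) = 76.798/(1−0.1390) = 89.196 m^2.
Lp = Lw + 10 log₁₀(4/R) = 94.5 -13.48 = 81.0 dB.

81.0 dB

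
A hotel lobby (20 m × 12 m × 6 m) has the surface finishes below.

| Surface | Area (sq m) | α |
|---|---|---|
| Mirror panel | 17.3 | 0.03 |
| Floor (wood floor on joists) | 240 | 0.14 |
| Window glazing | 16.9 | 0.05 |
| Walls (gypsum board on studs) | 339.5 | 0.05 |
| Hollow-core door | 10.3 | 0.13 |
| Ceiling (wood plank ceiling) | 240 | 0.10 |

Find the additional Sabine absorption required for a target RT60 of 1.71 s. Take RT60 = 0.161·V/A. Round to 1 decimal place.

Summing Sᵢαᵢ: 0.519 + 33.600 + 0.845 + 16.975 + 1.339 + 24.000 → A₁ = 77.278 sabins.
For T = 1.71 s, need A₂ = 0.161·V/T = 0.161·1440/1.71 = 135.579 sabins.
ΔA = A₂ − A₁ = 135.579 − 77.278 = 58.3 sabins.

58.3 sabins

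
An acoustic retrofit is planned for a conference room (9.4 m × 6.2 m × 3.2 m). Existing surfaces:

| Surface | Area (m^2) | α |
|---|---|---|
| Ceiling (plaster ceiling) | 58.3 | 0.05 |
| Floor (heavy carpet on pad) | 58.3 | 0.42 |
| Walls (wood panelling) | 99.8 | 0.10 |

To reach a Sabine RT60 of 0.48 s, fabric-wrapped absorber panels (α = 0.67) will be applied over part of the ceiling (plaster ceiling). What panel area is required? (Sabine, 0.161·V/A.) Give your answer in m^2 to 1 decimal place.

40.6

A₁ = Σ Sᵢαᵢ = 58.3·0.05 + 58.3·0.42 + 99.8·0.10 = 37.381 sabins.
V = 186.496 m³. Target absorption A₂ = 0.161 × 186.496 / 0.48 = 62.554 sabins.
Absorption to add: 62.554 − 37.381 = 25.173 sabins.
Net gain per m^2: Δα = 0.67 − 0.05 = 0.62.
Area = ΔA/Δα = 25.173/0.62 = 40.6 m^2.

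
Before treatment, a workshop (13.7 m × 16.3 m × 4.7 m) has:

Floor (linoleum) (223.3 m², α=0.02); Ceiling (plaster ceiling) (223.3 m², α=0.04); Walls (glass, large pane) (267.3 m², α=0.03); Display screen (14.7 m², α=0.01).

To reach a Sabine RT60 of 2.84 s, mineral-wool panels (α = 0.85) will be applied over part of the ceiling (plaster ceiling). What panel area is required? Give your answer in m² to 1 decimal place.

A₁ = Σ Sᵢαᵢ = 223.3*0.02 + 223.3*0.04 + 267.3*0.03 + 14.7*0.01 = 21.564 sabins.
V = 1049.557 m³. Target absorption A₂ = 0.161 × 1049.557 / 2.84 = 59.500 sabins.
Absorption to add: 59.500 − 21.564 = 37.936 sabins.
Each m² of panel replacing the ceiling (plaster ceiling) adds (0.85 − 0.04) = 0.81 sabins.
Panel area = 37.936 / 0.81 = 46.8 m².

46.8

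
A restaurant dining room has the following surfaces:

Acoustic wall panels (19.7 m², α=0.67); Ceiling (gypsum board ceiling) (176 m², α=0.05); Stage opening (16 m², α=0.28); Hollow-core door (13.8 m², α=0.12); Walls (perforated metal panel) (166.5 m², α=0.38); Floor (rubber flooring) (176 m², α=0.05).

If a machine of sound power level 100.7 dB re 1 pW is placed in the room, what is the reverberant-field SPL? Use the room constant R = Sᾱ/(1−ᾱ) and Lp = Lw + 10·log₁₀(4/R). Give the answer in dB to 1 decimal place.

Σ(Sᵢαᵢ) = 19.7·0.67 + 176·0.05 + 16·0.28 + 13.8·0.12 + 166.5·0.38 + 176·0.05 = 100.205; total area S = 568.0 m².
ᾱ = 100.205/568.0 = 0.1764; R = Sᾱ/(1−ᾱ) = 100.205/(1−0.1764) = 121.667 m².
Lp = 100.7 + 10·log₁₀(4/121.667) = 100.7 + (-14.83) = 85.9 dB.

85.9 dB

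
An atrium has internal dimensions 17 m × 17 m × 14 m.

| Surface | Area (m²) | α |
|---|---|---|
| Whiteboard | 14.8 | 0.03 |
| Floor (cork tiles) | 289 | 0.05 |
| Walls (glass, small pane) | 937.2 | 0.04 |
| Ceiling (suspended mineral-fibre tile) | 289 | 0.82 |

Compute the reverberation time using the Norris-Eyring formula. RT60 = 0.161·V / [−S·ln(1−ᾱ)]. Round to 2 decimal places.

S = Σ Sᵢ = 1530.0 m².
Absorption A = 14.8×0.03 + 289×0.05 + 937.2×0.04 + 289×0.82 = 289.362 sabins.
ᾱ = 289.362 / 1530.0 = 0.1891.
−S·ln(1−ᾱ) = −1530.0 × ln(1 − 0.1891) = 320.704.
V = 17 × 17 × 14 = 4046 m³.
RT60 = 0.161 × 4046 / 320.704 = 2.03 s.

2.03 s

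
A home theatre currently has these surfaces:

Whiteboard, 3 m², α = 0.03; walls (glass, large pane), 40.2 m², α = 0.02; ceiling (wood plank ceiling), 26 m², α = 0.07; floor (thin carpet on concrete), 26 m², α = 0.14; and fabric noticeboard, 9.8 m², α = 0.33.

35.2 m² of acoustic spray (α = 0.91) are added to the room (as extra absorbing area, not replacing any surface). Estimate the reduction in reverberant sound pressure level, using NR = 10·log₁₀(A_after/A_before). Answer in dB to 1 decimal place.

6.4 dB

Summing Sᵢαᵢ: 0.090 + 0.804 + 1.820 + 3.640 + 3.234 → A_before = 9.588 sabins.
Treatment contributes 35.2·0.91 = 32.032 sabins.
A_after = 9.588 + 32.032 = 41.620 sabins.
Reduction = 10 log₁₀(A_after/A_before) = 10 log₁₀(4.3408) = 6.4 dB.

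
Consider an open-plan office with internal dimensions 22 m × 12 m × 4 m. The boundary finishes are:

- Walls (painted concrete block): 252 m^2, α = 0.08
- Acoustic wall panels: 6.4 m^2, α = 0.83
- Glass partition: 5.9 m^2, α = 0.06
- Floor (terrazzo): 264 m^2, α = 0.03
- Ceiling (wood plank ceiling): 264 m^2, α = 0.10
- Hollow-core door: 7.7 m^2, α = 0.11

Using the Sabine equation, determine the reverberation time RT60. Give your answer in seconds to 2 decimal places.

Equivalent absorption area: A = 252×0.08 + 6.4×0.83 + 5.9×0.06 + 264×0.03 + 264×0.10 + 7.7×0.11 = 60.993 m^2.
Volume V = 22 × 12 × 4 = 1056 m³.
Sabine: RT60 = 0.161 × 1056 / 60.993 = 2.79 s.

2.79 s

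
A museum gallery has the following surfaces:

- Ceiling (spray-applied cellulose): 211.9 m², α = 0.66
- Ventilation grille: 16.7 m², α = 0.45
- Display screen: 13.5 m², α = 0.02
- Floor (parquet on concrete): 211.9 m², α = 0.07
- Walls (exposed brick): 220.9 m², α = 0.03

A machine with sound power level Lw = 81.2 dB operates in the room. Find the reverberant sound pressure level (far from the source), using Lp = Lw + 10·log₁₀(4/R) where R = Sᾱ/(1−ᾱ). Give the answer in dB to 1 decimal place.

63.7 dB

A = 169.099 sabins; S = 674.9 m².
ᾱ = 169.099/674.9 = 0.2506; R = Sᾱ/(1−ᾱ) = 169.099/(1−0.2506) = 225.646 m².
Lp = Lw + 10 log₁₀(4/R) = 81.2 -17.51 = 63.7 dB.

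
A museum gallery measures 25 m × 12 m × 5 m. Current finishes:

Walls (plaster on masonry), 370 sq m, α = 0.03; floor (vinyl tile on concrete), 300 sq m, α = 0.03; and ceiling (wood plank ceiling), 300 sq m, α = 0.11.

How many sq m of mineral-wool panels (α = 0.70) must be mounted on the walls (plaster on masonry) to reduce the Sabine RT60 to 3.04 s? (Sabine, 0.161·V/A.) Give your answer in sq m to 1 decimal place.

A₁ = Σ Sᵢαᵢ = 370*0.03 + 300*0.03 + 300*0.11 = 53.100 sabins.
Required A₂ = 0.161·1500/3.04 = 79.441 sabins.
ΔA needed = 79.441 − 53.100 = 26.341 sabins.
Each sq m of panel replacing the walls (plaster on masonry) adds (0.70 − 0.03) = 0.67 sabins.
Area = ΔA/Δα = 26.341/0.67 = 39.3 sq m.

39.3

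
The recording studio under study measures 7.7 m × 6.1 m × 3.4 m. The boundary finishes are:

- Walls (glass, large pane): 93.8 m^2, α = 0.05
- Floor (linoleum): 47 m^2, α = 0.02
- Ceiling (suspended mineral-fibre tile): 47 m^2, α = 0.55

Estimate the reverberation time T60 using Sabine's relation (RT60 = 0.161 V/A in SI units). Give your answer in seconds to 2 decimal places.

0.82 s

Total absorption A = 93.8×0.05 + 47×0.02 + 47×0.55
  = 4.690 + 0.940 + 25.850 = 31.480 m^2 sabins.
V = 7.7·6.1·3.4 = 159.698 m³.
RT60 = 0.161 · V / A = 0.161 × 159.698 / 31.480 = 0.82 s.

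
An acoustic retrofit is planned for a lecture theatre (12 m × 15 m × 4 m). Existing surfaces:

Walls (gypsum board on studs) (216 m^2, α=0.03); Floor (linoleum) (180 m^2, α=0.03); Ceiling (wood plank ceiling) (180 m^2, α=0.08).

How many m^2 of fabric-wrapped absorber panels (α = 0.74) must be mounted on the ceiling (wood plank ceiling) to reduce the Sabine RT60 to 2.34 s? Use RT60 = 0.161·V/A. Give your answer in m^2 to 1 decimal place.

Equivalent absorption area: A₁ = 216*0.03 + 180*0.03 + 180*0.08 = 26.280 m^2.
Required A₂ = 0.161·720/2.34 = 49.538 sabins.
Absorption to add: 49.538 − 26.280 = 23.258 sabins.
Each m^2 of panel replacing the ceiling (wood plank ceiling) adds (0.74 − 0.08) = 0.66 sabins.
Panel area = 23.258 / 0.66 = 35.2 m^2.

35.2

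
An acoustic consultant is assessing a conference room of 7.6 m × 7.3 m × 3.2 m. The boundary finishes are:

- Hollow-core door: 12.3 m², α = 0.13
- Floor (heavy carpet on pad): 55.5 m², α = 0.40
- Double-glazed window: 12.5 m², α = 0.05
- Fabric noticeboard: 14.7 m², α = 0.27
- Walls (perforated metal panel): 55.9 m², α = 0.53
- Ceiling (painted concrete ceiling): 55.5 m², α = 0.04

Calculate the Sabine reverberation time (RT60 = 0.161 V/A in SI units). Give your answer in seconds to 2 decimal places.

Total absorption A = 12.3×0.13 + 55.5×0.40 + 12.5×0.05 + 14.7×0.27 + 55.9×0.53 + 55.5×0.04
  = 1.599 + 22.200 + 0.625 + 3.969 + 29.627 + 2.220 = 60.240 m² sabins.
Volume V = 7.6 × 7.3 × 3.2 = 177.536 m³.
Sabine: RT60 = 0.161 × 177.536 / 60.240 = 0.47 s.

0.47 seconds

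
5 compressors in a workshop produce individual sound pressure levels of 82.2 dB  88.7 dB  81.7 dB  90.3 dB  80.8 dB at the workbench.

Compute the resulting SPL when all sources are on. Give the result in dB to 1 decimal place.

93.5 dB

Σ 10^(Lᵢ/10) = 2.247e+09.
Back to dB: 10·log₁₀ Σ = 93.5 dB.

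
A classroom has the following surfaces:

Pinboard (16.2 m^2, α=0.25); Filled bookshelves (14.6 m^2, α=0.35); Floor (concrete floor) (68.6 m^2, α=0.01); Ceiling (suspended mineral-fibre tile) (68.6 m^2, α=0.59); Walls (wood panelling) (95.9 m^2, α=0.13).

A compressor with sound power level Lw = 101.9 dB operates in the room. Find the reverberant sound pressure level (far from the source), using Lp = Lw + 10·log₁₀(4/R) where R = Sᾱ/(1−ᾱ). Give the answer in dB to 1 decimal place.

88.8 dB

A = 62.787 sabins; S = 263.9 m^2.
ᾱ = 0.2379, so room constant R = A/(1−ᾱ) = 82.387 m^2.
Lp = Lw + 10 log₁₀(4/R) = 101.9 -13.14 = 88.8 dB.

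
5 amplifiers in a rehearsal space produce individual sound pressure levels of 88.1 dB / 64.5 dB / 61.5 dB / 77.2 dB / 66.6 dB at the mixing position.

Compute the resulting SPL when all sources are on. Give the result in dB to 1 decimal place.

Converting to relative power and adding: 10^(88.1/10) + 10^(64.5/10) + 10^(61.5/10) + 10^(77.2/10) + 10^(66.6/10) = 7.069e+08.
L_total = 10·log₁₀(7.069e+08) = 88.5 dB.

88.5 dB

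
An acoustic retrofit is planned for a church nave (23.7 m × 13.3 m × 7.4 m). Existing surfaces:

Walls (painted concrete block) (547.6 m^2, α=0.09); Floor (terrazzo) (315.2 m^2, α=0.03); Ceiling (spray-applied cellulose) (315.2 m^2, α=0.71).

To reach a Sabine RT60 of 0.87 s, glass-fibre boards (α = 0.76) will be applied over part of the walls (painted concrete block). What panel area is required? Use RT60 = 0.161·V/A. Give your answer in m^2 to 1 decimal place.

222.6

Total absorption A₁ = 547.6×0.09 + 315.2×0.03 + 315.2×0.71
  = 49.284 + 9.456 + 223.792 = 282.532 m^2 sabins.
V = 2332.554 m³. Target absorption A₂ = 0.161 × 2332.554 / 0.87 = 431.657 sabins.
Absorption to add: 431.657 − 282.532 = 149.125 sabins.
Net gain per m^2: Δα = 0.76 − 0.09 = 0.67.
Panel area = 149.125 / 0.67 = 222.6 m^2.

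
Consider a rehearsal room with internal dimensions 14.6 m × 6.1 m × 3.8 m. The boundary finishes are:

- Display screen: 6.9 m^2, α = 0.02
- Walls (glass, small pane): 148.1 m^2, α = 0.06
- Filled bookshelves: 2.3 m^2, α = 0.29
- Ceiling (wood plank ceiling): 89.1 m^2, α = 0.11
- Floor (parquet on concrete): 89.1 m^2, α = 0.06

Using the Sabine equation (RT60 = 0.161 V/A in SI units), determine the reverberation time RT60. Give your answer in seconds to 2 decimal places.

Total absorption A = 6.9×0.02 + 148.1×0.06 + 2.3×0.29 + 89.1×0.11 + 89.1×0.06
  = 0.138 + 8.886 + 0.667 + 9.801 + 5.346 = 24.838 m^2 sabins.
Volume V = 14.6 × 6.1 × 3.8 = 338.428 m³.
RT60 = 0.161 · V / A = 0.161 × 338.428 / 24.838 = 2.19 s.

2.19 sec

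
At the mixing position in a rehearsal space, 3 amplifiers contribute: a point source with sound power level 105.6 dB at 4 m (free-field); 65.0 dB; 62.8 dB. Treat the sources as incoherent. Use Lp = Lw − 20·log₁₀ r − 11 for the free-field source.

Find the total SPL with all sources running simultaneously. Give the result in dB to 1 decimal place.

Source at 4 m: Lp = 105.6 − 20·log₁₀(4) − 11 = 82.6 dB.
Sum in the linear (power) domain: Σ 10^(Lᵢ/10) = 10^(82.6/10) + 10^(65.0/10) + 10^(62.8/10) = 1.87e+08.
L_total = 10·log₁₀(1.87e+08) = 82.7 dB.

82.7 dB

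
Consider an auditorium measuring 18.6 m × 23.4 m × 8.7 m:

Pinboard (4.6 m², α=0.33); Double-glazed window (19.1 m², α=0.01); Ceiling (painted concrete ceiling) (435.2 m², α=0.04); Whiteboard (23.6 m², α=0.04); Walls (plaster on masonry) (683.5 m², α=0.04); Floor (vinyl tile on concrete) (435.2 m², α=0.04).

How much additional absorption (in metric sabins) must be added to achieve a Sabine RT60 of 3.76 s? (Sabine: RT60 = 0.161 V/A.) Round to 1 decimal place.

Equivalent absorption area: A₁ = 4.6·0.33 + 19.1·0.01 + 435.2·0.04 + 23.6·0.04 + 683.5·0.04 + 435.2·0.04 = 64.809 m².
V = 3786.588 m³. Required absorption A₂ = 0.161 × 3786.588 / 3.76 = 162.138 sabins.
Shortfall: 162.138 − 64.809 = 97.3 sabins.

97.3 sabins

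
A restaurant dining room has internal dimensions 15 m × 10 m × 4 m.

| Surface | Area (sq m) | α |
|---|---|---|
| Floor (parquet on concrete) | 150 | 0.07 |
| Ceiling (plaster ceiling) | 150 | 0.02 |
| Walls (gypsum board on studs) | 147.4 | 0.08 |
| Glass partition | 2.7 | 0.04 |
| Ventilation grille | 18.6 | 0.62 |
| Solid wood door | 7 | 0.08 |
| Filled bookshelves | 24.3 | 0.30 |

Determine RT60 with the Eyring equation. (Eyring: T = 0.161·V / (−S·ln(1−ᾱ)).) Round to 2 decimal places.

Total surface area S = 150 + 150 + 147.4 + 2.7 + 18.6 + 7 + 24.3 = 500.0 sq m.
Σ(Sᵢαᵢ) = 150×0.07 + 150×0.02 + 147.4×0.08 + 2.7×0.04 + 18.6×0.62 + 7×0.08 + 24.3×0.30 = 44.782.
ᾱ = 44.782 / 500.0 = 0.0896.
−S·ln(1−ᾱ) = −500.0 × ln(1 − 0.0896) = 46.936.
V = 15 × 10 × 4 = 600 m³.
RT60 = 0.161 × 600 / 46.936 = 2.06 s.

2.06 s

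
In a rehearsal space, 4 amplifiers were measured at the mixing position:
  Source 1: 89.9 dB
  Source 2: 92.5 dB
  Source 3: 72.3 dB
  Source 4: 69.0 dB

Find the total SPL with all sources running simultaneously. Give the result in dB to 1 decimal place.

Σ 10^(Lᵢ/10) = 2.78e+09.
Back to dB: 10·log₁₀ Σ = 94.4 dB.

94.4 dB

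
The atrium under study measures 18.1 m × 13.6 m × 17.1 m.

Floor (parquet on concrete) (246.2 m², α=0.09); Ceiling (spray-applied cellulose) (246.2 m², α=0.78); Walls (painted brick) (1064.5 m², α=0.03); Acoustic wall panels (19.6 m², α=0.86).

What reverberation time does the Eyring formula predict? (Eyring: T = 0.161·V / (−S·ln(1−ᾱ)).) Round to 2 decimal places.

2.36 sec

S = Σ Sᵢ = 1576.5 m².
Σ(Sᵢαᵢ) = 246.2×0.09 + 246.2×0.78 + 1064.5×0.03 + 19.6×0.86 = 262.985.
Mean coefficient ᾱ = A/S = 0.1668.
Eyring denominator: −S ln(1−ᾱ) = 287.682.
V = 18.1 × 13.6 × 17.1 = 4209.336 m³.
T = 0.161·V/[−S·ln(1−ᾱ)] = 0.161·4209.336/287.682 = 2.36 s.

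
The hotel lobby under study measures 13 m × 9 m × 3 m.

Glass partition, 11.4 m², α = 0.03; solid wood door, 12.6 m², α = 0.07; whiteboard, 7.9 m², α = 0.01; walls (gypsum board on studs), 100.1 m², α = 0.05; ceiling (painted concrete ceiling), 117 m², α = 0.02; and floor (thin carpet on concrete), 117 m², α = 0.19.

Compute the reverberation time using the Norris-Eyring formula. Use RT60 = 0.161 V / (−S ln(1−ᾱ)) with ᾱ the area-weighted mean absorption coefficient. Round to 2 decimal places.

1.75 seconds

Total surface area S = 11.4 + 12.6 + 7.9 + 100.1 + 117 + 117 = 366.0 m².
Σ(Sᵢαᵢ) = 11.4×0.03 + 12.6×0.07 + 7.9×0.01 + 100.1×0.05 + 117×0.02 + 117×0.19 = 30.878.
Mean coefficient ᾱ = A/S = 0.0844.
Eyring denominator: −S ln(1−ᾱ) = 32.272.
V = 13 × 9 × 3 = 351 m³.
RT60 = 0.161 × 351 / 32.272 = 1.75 s.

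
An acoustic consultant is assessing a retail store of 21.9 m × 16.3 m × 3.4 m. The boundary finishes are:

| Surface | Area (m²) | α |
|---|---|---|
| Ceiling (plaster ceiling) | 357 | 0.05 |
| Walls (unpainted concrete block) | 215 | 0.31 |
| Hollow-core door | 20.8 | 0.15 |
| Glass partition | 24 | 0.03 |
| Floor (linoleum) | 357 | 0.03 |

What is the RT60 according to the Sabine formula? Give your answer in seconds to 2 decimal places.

1.97 seconds

Total absorption A = 357·0.05 + 215·0.31 + 20.8·0.15 + 24·0.03 + 357·0.03
  = 17.850 + 66.650 + 3.120 + 0.720 + 10.710 = 99.050 m² sabins.
V = 21.9·16.3·3.4 = 1213.698 m³.
RT60 = 0.161 · V / A = 0.161 × 1213.698 / 99.050 = 1.97 s.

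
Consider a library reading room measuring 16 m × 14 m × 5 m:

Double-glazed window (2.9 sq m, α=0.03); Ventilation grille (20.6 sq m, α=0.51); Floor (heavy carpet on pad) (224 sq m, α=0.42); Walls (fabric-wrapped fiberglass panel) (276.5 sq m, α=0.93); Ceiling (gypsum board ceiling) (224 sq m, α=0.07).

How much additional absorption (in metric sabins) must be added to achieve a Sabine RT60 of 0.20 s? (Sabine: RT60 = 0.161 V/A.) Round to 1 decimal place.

Summing Sᵢαᵢ: 0.087 + 10.506 + 94.080 + 257.145 + 15.680 → A₁ = 377.498 sabins.
V = 1120 m³. Required absorption A₂ = 0.161 × 1120 / 0.20 = 901.600 sabins.
Shortfall: 901.600 − 377.498 = 524.1 sabins.

524.1 sabins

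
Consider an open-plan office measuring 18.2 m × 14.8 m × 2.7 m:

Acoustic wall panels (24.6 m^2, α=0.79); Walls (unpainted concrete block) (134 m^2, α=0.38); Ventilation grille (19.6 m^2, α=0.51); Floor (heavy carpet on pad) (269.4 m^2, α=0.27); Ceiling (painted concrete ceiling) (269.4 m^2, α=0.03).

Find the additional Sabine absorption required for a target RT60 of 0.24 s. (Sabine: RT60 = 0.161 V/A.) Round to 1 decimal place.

Summing Sᵢαᵢ: 19.434 + 50.920 + 9.996 + 72.738 + 8.082 → A₁ = 161.170 sabins.
For T = 0.24 s, need A₂ = 0.161·V/T = 0.161·727.272/0.24 = 487.878 sabins.
Additional absorption ΔA = 487.878 − 161.170 = 326.7 sabins.

326.7 sabins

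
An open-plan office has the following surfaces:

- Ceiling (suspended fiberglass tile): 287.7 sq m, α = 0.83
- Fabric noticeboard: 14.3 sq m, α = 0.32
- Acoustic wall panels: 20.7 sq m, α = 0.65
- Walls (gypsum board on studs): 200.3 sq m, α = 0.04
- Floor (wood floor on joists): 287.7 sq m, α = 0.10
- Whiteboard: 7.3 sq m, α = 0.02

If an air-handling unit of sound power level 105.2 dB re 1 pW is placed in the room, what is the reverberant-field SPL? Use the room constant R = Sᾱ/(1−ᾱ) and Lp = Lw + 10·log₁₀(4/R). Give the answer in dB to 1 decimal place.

84.6 dB

A = 293.750 sabins; S = 818.0 sq m.
ᾱ = 0.3591, so room constant R = A/(1−ᾱ) = 458.340 sq m.
Lp = 105.2 + 10·log₁₀(4/458.340) = 105.2 + (-20.59) = 84.6 dB.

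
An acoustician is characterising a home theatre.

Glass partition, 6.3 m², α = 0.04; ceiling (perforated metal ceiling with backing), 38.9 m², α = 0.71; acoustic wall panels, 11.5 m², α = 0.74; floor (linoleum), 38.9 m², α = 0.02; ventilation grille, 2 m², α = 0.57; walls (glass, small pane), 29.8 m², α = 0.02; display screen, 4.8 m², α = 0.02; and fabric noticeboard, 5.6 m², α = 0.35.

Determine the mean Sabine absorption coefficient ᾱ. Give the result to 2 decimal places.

Total surface area S = 137.8 m².
Σ(Sᵢαᵢ) = 6.3*0.04 + 38.9*0.71 + 11.5*0.74 + 38.9*0.02 + 2*0.57 + 29.8*0.02 + 4.8*0.02 + 5.6*0.35 = 40.951.
ᾱ = 40.951 / 137.8 = 0.30.

0.30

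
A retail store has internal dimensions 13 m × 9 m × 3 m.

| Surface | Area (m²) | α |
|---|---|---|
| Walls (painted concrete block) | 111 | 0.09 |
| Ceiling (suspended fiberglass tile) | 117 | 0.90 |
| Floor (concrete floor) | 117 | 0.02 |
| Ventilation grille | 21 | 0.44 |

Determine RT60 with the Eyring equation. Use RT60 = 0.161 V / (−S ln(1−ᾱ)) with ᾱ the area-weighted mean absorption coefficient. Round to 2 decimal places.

Total surface area S = 111 + 117 + 117 + 21 = 366.0 m².
Σ(Sᵢαᵢ) = 111×0.09 + 117×0.90 + 117×0.02 + 21×0.44 = 126.870.
ᾱ = 126.870 / 366.0 = 0.3466.
−S·ln(1−ᾱ) = −366.0 × ln(1 − 0.3466) = 155.757.
V = 13 × 9 × 3 = 351 m³.
T = 0.161·V/[−S·ln(1−ᾱ)] = 0.161·351/155.757 = 0.36 s.

0.36 s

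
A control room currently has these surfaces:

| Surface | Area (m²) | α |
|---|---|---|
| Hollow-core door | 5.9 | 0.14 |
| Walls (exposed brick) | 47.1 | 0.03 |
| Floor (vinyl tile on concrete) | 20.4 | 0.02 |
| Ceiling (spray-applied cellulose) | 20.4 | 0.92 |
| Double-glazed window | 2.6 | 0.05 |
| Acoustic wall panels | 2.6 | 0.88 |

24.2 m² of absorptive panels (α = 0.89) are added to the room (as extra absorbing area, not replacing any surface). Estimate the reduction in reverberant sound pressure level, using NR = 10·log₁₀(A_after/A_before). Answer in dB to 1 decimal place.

Total absorption A_before = 5.9·0.14 + 47.1·0.03 + 20.4·0.02 + 20.4·0.92 + 2.6·0.05 + 2.6·0.88
  = 0.826 + 1.413 + 0.408 + 18.768 + 0.130 + 2.288 = 23.833 m² sabins.
Added absorption = 24.2 × 0.89 = 21.538 sabins.
New total A_after = 45.371 sabins.
Reduction = 10 log₁₀(A_after/A_before) = 10 log₁₀(1.9037) = 2.8 dB.

2.8 dB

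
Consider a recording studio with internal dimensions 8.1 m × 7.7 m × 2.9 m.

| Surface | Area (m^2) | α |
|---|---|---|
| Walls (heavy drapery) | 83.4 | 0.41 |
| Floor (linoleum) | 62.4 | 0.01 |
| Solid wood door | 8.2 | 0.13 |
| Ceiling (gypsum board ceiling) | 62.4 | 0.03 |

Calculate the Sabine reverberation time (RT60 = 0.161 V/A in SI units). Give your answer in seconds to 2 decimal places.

0.77 seconds

Total absorption A = 83.4×0.41 + 62.4×0.01 + 8.2×0.13 + 62.4×0.03
  = 34.194 + 0.624 + 1.066 + 1.872 = 37.756 m^2 sabins.
Room volume: 180.873 m³.
T = 0.161 V/A = 0.161·180.873/37.756 = 0.77 s.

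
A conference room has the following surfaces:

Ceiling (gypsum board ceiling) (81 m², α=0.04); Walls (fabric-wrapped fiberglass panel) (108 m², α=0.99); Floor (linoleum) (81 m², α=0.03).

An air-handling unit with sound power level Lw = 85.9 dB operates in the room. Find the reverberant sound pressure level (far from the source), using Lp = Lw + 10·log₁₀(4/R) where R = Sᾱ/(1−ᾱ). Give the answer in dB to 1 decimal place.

A = 112.590 sabins; S = 270.0 m².
ᾱ = 0.4170, so room constant R = A/(1−ᾱ) = 193.122 m².
Lp = Lw + 10 log₁₀(4/R) = 85.9 -16.84 = 69.1 dB.

69.1 dB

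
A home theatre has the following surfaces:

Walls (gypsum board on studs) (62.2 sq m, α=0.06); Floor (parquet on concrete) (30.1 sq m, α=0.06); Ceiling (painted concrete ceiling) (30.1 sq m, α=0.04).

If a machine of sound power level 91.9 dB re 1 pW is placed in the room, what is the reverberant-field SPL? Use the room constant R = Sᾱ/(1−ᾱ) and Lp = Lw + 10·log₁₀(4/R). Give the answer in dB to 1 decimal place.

89.4 dB

Σ(Sᵢαᵢ) = 62.2·0.06 + 30.1·0.06 + 30.1·0.04 = 6.742; total area S = 122.4 sq m.
ᾱ = 0.0551, so room constant R = A/(1−ᾱ) = 7.135 sq m.
Lp = 91.9 + 10·log₁₀(4/7.135) = 91.9 + (-2.51) = 89.4 dB.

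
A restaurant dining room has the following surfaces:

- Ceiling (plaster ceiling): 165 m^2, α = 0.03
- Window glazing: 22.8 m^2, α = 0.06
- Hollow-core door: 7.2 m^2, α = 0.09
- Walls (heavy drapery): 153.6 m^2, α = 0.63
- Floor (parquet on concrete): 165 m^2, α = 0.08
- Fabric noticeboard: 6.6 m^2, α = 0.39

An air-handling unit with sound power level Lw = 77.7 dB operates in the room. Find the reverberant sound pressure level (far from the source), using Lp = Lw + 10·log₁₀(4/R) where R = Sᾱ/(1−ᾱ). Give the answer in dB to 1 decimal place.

Σ(Sᵢαᵢ) = 165·0.03 + 22.8·0.06 + 7.2·0.09 + 153.6·0.63 + 165·0.08 + 6.6·0.39 = 119.508; total area S = 520.2 m^2.
ᾱ = 119.508/520.2 = 0.2297; R = Sᾱ/(1−ᾱ) = 119.508/(1−0.2297) = 155.145 m^2.
Lp = 77.7 + 10·log₁₀(4/155.145) = 77.7 + (-15.89) = 61.8 dB.

61.8 dB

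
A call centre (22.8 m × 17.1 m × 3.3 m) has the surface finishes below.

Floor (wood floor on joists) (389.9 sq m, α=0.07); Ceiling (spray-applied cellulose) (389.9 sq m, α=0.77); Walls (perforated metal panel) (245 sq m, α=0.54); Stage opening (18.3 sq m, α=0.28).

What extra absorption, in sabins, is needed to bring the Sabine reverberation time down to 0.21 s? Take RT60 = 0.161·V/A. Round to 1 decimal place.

521.5 sabins

Summing Sᵢαᵢ: 27.293 + 300.223 + 132.300 + 5.124 → A₁ = 464.940 sabins.
V = 1286.604 m³. Required absorption A₂ = 0.161 × 1286.604 / 0.21 = 986.396 sabins.
ΔA = A₂ − A₁ = 986.396 − 464.940 = 521.5 sabins.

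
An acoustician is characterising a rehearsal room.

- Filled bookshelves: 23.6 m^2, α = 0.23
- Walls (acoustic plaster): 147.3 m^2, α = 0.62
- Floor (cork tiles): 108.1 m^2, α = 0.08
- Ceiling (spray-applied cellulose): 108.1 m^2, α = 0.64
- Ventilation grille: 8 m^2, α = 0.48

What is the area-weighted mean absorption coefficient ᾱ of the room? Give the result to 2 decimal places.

S = Σ Sᵢ = 23.6 + 147.3 + 108.1 + 108.1 + 8 = 395.1 m^2.
A = 23.6*0.23 + 147.3*0.62 + 108.1*0.08 + 108.1*0.64 + 8*0.48 = 178.426 sabins.
ᾱ = 178.426 / 395.1 = 0.45.

0.45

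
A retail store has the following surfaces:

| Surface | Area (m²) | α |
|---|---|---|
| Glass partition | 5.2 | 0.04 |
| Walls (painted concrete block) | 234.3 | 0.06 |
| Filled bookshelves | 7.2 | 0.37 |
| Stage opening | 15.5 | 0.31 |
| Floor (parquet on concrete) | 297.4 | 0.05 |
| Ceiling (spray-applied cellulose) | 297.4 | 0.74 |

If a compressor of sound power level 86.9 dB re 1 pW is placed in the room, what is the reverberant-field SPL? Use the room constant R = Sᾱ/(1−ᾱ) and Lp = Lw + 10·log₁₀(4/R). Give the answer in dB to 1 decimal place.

A = 256.681 sabins; S = 857.0 m².
ᾱ = 0.2995, so room constant R = A/(1−ᾱ) = 366.425 m².
Lp = Lw + 10 log₁₀(4/R) = 86.9 -19.62 = 67.3 dB.

67.3 dB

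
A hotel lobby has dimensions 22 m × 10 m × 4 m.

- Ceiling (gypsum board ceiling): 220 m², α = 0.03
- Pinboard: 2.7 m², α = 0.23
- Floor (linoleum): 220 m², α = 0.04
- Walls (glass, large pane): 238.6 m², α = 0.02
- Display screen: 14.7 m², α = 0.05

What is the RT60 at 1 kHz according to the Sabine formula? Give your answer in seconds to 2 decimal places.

6.58 seconds

A = Σ Sᵢαᵢ = 220·0.03 + 2.7·0.23 + 220·0.04 + 238.6·0.02 + 14.7·0.05 = 21.528 sabins.
Room volume: 880 m³.
Sabine: RT60 = 0.161 × 880 / 21.528 = 6.58 s.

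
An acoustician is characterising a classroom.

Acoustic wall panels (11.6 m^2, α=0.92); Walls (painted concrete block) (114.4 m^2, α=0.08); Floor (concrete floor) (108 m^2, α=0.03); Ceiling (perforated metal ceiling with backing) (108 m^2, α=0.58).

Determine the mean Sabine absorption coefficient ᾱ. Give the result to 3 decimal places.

S = Σ Sᵢ = 11.6 + 114.4 + 108 + 108 = 342.0 m^2.
A = 11.6·0.92 + 114.4·0.08 + 108·0.03 + 108·0.58 = 85.704 sabins.
ᾱ = 85.704 / 342.0 = 0.251.

0.251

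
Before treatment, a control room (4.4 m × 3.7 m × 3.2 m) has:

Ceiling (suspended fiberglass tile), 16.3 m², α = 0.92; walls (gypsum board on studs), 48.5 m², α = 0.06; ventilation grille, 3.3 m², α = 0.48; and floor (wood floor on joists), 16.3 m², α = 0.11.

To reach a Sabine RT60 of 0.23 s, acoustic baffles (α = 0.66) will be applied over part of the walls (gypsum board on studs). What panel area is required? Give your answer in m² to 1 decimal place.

25.3

Equivalent absorption area: A₁ = 16.3·0.92 + 48.5·0.06 + 3.3·0.48 + 16.3·0.11 = 21.283 m².
Required A₂ = 0.161·52.096/0.23 = 36.467 sabins.
Absorption to add: 36.467 − 21.283 = 15.184 sabins.
Net gain per m²: Δα = 0.66 − 0.06 = 0.60.
Panel area = 15.184 / 0.60 = 25.3 m².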